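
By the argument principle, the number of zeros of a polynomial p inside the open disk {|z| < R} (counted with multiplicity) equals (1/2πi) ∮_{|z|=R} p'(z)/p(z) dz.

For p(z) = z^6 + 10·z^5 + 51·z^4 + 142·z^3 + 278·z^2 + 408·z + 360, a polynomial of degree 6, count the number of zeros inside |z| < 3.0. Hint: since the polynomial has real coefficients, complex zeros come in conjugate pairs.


The zeros of p are: (-2 + 1i), (-2 - 1i), (0 + 2i), (0 - 2i), (-3 + 3i), (-3 - 3i).
Their magnitudes are: 2.236, 2.236, 2, 2, 4.243, 4.243.
Zeros with |z| < R = 3.0: (-2 + 1i), (-2 - 1i), (0 + 2i), (0 - 2i).
Count = 4.
By the argument principle, (1/2πi) ∮_{|z|=R} p'(z)/p(z) dz equals exactly this count.

Number of zeros inside |z| < 3.0: 4.


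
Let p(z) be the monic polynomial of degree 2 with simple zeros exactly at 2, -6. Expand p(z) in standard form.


The polynomial is p(z) = ∏_{α ∈ S} (z − α), where S = {2, -6}.
Expanding the product yields: p(z) = z^2 + 4·z -12.
The resulting polynomial has degree 2 and real coefficients as required.

p(z) = z^2 + 4·z -12.


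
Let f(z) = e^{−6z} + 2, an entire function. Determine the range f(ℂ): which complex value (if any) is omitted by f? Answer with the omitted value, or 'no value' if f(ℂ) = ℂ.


Little Picard bounds the complement of f(ℂ) to at most one point.
e^{−6z} is never zero on ℂ, so 1·e^{−6z} takes every value in ℂ ∖ {0}. Adding 2 shifts the range to ℂ ∖ {2}. Thus f omits exactly the value 2.

Omitted value: 2.


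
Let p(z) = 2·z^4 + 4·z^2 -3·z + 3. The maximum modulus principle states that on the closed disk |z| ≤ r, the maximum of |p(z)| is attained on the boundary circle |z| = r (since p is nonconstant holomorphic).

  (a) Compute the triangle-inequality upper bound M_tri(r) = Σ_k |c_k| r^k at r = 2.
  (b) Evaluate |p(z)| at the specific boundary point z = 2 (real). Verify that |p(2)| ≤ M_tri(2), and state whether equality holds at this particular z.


Coefficients: c_0 = 3, c_1 = -3, c_2 = 4, c_3 = 0, c_4 = 2. Radius r = 2.
Part (a). Triangle bound: M_tri(r) = Σ_k |c_k| r^k
  = |3|·2^0 + |-3|·2^1 + |4|·2^2 + |0|·2^3 + |2|·2^4
  = 3 + 6 + 16 + 0 + 32 = 57.
This bounds M(r) := max_{|z|=r} |p(z)| from above; equality holds iff all terms c_k z^k can be made to align in phase at a single z on |z|=r.
Part (b). At z = 2 (real, on the circle |z| = r):
  p(2) = (3)·2^0 + (-3)·2^1 + (4)·2^2 + (0)·2^3 + (2)·2^4 = 45.
  |p(2)| = 45.
Check: |p(2)| = 45 ≤ 57 = M_tri(2). ✓ Equality does not hold at z = 2 (the coefficients have mixed signs, so the terms do not all align in phase there).

M_tri(2) = 57; |p(2)| = 45; equality at z=2: no.


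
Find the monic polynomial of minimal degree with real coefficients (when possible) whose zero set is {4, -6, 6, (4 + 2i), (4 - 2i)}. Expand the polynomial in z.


The polynomial is p(z) = ∏_{α ∈ S} (z − α), where S = {4, -6, 6, (4 + 2i), (4 - 2i)}.
Expanding the product yields: p(z) = z^5 -12·z^4 + 16·z^3 + 352·z^2 -1872·z + 2880.
Note conjugate pairs combine to real quadratics: (z − (4+2i))(z − (4−2i)) = z² − 8z + 20.
The resulting polynomial has degree 5 and real coefficients as required.

p(z) = z^5 -12·z^4 + 16·z^3 + 352·z^2 -1872·z + 2880.


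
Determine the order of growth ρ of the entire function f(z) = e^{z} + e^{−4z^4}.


Each summand is entire of order 1 and 4 respectively (as in the single-exponential case). The order of a sum is at most the max of the orders, so ρ ≤ 4. For the lower bound: on |z|=r choose arg z so that -4z^4 is real positive; then |e^{-4z^4}| = e^{4r^4} while |e^{1z}| ≤ e^{1r^1} = o(e^{4r^4}). So |f| ≥ e^{4r^4}(1 − o(1)) and ρ ≥ 4. Hence ρ = max(1, 4) = 4.
Therefore ρ = 4.

Order ρ = 4.


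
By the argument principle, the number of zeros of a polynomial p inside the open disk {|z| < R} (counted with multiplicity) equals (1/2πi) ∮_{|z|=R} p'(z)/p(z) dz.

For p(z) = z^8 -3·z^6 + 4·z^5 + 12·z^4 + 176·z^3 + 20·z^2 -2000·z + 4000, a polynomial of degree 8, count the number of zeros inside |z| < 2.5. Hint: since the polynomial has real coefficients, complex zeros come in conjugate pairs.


The zeros of p are: (-3 + 1i), (-3 - 1i), (2 + 1i), (2 - 1i), (-1 + 3i), (-1 - 3i), (2 + 2i), (2 - 2i).
Their magnitudes are: 3.162, 3.162, 2.236, 2.236, 3.162, 3.162, 2.828, 2.828.
Zeros with |z| < R = 2.5: (2 + 1i), (2 - 1i).
Count = 2.
By the argument principle, (1/2πi) ∮_{|z|=R} p'(z)/p(z) dz equals exactly this count.

Number of zeros inside |z| < 2.5: 2.


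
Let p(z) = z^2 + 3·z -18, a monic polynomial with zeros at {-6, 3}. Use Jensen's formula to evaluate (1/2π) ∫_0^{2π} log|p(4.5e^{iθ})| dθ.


Zeros: -6, 3; r = 4.5.
Inside |z| < r: 3. Outside (|z| ≥ r): -6.
p(0) = -18, so log|p(0)| = log(18) = 2.8904.
Apply Jensen: I(r) = log|p(0)| + Σ_k log(r/|z_k|), summed over zeros inside |z| < r.
  log(r/|z_k|) for z_k = 3: log(4.5/3) = 0.4055
  Outside zeros (-6) contribute nothing to the Jensen sum.
Sum over inside zeros: 0.4055.
I(r) = log|p(0)| + (inside sum) = 2.8904 + 0.4055 = 3.2958.
Note: since some zeros are outside |z| ≤ r, the simplified n·log(r) form does NOT apply — only the inside zeros contribute.

I(r) ≈ 3.2958.


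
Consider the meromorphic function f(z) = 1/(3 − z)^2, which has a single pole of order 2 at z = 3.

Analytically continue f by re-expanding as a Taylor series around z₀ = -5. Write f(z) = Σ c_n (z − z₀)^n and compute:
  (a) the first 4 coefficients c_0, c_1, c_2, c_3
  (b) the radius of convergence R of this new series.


Let w = z − z₀, so z = z₀ + w.
Then 3 − z = 3 − (z₀ + w) = (3 − z₀) − w = 8 − w.
f(z) = 1/(8 − w)^2 = (1/(8)^2) · (1 − w/(8))^{−2}.
By the binomial series (1−u)^{−2} = Σ_{n≥0} C(n+1, 1) u^n for |u|<1, with u = w/(8):
  c_n = C(n+1, 1) / (8)^(n+2).
  c_0 = 1/(8)^2 = 1/64.
  c_1 = 2/(8)^3 = 1/256.
  c_2 = 3/(8)^4 = 3/4096.
  c_3 = 4/(8)^5 = 1/8192.
The series is valid for |w/d| < 1, i.e. |z − z₀| < |d|.
Radius of convergence: R = |3 − z₀| = |8| = 8 (distance from z₀ to the singularity z = 3).

c_0 = 1/64, c_1 = 1/256, c_2 = 3/4096, c_3 = 1/8192; R = 8.


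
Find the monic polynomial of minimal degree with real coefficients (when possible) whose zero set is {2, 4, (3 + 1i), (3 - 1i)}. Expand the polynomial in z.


The polynomial is p(z) = ∏_{α ∈ S} (z − α), where S = {2, 4, (3 + 1i), (3 - 1i)}.
Expanding the product yields: p(z) = z^4 -12·z^3 + 54·z^2 -108·z + 80.
Note conjugate pairs combine to real quadratics: (z − (3+1i))(z − (3−1i)) = z² − 6z + 10.
The resulting polynomial has degree 4 and real coefficients as required.

p(z) = z^4 -12·z^3 + 54·z^2 -108·z + 80.


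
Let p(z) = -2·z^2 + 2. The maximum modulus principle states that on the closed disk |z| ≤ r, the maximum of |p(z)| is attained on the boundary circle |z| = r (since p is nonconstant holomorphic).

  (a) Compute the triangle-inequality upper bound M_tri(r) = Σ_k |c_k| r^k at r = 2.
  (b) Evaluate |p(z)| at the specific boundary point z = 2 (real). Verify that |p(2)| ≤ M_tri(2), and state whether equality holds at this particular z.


Coefficients: c_0 = 2, c_1 = 0, c_2 = -2. Radius r = 2.
Part (a). Triangle bound: M_tri(r) = Σ_k |c_k| r^k
  = |2|·2^0 + |0|·2^1 + |-2|·2^2
  = 2 + 0 + 8 = 10.
This bounds M(r) := max_{|z|=r} |p(z)| from above; equality holds iff all terms c_k z^k can be made to align in phase at a single z on |z|=r.
Part (b). At z = 2 (real, on the circle |z| = r):
  p(2) = (2)·2^0 + (0)·2^1 + (-2)·2^2 = -6.
  |p(2)| = 6.
Check: |p(2)| = 6 ≤ 10 = M_tri(2). ✓ Equality does not hold at z = 2 (the coefficients have mixed signs, so the terms do not all align in phase there).

M_tri(2) = 10; |p(2)| = 6; equality at z=2: no.


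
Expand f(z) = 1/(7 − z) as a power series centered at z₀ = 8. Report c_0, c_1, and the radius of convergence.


Let w = z − z₀, so z = z₀ + w.
Then 7 − z = 7 − (z₀ + w) = (7 − z₀) − w = -1 − w.
f(z) = 1/(-1 − w) = (1/(-1)) · 1/(1 − w/(-1)) = Σ_{n≥0} w^n / (-1)^(n+1).
So c_n = 1/(-1)^(n+1):
  c_0 = 1/(-1)^1 = -1.
  c_1 = 1/(-1)^2 = 1.
The series is valid for |w/d| < 1, i.e. |z − z₀| < |d|.
Radius of convergence: R = |7 − z₀| = |-1| = 1 (distance from z₀ to the singularity z = 7).

c_0 = -1, c_1 = 1; R = 1.


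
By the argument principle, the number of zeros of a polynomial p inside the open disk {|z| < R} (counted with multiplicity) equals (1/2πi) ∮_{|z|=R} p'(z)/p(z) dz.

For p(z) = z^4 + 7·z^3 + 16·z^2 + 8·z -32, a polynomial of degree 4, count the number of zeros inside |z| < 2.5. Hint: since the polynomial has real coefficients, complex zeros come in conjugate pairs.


The zeros of p are: (-2 + 2i), (-2 - 2i), -4, 1.
Their magnitudes are: 2.828, 2.828, 4, 1.
Zeros with |z| < R = 2.5: 1.
Count = 1.
By the argument principle, (1/2πi) ∮_{|z|=R} p'(z)/p(z) dz equals exactly this count.

Number of zeros inside |z| < 2.5: 1.


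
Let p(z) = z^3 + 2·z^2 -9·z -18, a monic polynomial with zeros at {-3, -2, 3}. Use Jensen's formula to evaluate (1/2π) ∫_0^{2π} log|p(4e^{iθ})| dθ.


Zeros: -3, -2, 3; r = 4.
Inside |z| < r: -3, -2, 3. Outside (|z| ≥ r): ∅.
p(0) = -18, so log|p(0)| = log(18) = 2.8904.
Apply Jensen: I(r) = log|p(0)| + Σ_k log(r/|z_k|), summed over zeros inside |z| < r.
  log(r/|z_k|) for z_k = -3: log(4/3) = 0.2877
  log(r/|z_k|) for z_k = -2: log(4/2) = 0.6931
  log(r/|z_k|) for z_k = 3: log(4/3) = 0.2877
Sum over inside zeros: 1.2685.
I(r) = log|p(0)| + (inside sum) = 2.8904 + 1.2685 = 4.1589.
Closed form (all zeros inside, monic): I(r) = n·log(r) = 3·log(4) = 4.1589. ✓

I(r) ≈ 4.1589.


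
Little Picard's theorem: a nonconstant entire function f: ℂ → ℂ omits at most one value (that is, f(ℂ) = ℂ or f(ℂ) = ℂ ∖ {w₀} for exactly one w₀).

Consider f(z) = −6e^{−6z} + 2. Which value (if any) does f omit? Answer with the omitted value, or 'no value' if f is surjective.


Little Picard bounds the complement of f(ℂ) to at most one point.
e^{−6z} is never zero on ℂ, so -6·e^{−6z} takes every value in ℂ ∖ {0}. Adding 2 shifts the range to ℂ ∖ {2}. Thus f omits exactly the value 2.

Omitted value: 2.


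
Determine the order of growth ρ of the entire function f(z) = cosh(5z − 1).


cosh(w) is a linear combination of e^{iw} and e^{−iw} (or e^w, e^{−w} in the hyperbolic case), so |cosh(w)| ≤ e^{|w|}. With w = 5z − 1, |w| ≤ 5|z| + 1 = 5r + 1 on |z| = r, giving M(r) ≤ e^{5r + 1}, so ρ ≤ 1. On a suitable ray (z = it for sin/cos; z = t for sinh/cosh, t real → ∞), |cosh(5z − 1)| grows like e^{5|t|}/2, so ρ ≥ 1. Hence ρ = 1.
Therefore ρ = 1.

Order ρ = 1.


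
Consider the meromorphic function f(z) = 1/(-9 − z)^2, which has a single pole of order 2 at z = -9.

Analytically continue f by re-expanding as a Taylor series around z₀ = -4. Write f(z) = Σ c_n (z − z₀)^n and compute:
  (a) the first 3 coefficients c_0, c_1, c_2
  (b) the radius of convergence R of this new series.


Let w = z − z₀, so z = z₀ + w.
Then -9 − z = -9 − (z₀ + w) = (-9 − z₀) − w = -5 − w.
f(z) = 1/(-5 − w)^2 = (1/(-5)^2) · (1 − w/(-5))^{−2}.
By the binomial series (1−u)^{−2} = Σ_{n≥0} C(n+1, 1) u^n for |u|<1, with u = w/(-5):
  c_n = C(n+1, 1) / (-5)^(n+2).
  c_0 = 1/(-5)^2 = 1/25.
  c_1 = 2/(-5)^3 = -2/125.
  c_2 = 3/(-5)^4 = 3/625.
The series is valid for |w/d| < 1, i.e. |z − z₀| < |d|.
Radius of convergence: R = |-9 − z₀| = |-5| = 5 (distance from z₀ to the singularity z = -9).

c_0 = 1/25, c_1 = -2/125, c_2 = 3/625; R = 5.


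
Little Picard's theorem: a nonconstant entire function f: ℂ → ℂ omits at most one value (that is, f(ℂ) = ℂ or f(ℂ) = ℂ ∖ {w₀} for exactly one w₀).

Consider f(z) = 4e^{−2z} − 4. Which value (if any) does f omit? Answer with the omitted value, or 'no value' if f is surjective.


Little Picard bounds the complement of f(ℂ) to at most one point.
e^{−2z} is never zero on ℂ, so 4·e^{−2z} takes every value in ℂ ∖ {0}. Adding -4 shifts the range to ℂ ∖ {-4}. Thus f omits exactly the value -4.

Omitted value: -4.


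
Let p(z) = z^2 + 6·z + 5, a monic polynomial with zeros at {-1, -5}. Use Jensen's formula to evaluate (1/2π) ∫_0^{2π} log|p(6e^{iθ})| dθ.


Zeros: -5, -1; r = 6.
Inside |z| < r: -5, -1. Outside (|z| ≥ r): ∅.
p(0) = 5, so log|p(0)| = log(5) = 1.6094.
Apply Jensen: I(r) = log|p(0)| + Σ_k log(r/|z_k|), summed over zeros inside |z| < r.
  log(r/|z_k|) for z_k = -1: log(6/1) = 1.7918
  log(r/|z_k|) for z_k = -5: log(6/5) = 0.1823
Sum over inside zeros: 1.9741.
I(r) = log|p(0)| + (inside sum) = 1.6094 + 1.9741 = 3.5835.
Closed form (all zeros inside, monic): I(r) = n·log(r) = 2·log(6) = 3.5835. ✓

I(r) ≈ 3.5835.


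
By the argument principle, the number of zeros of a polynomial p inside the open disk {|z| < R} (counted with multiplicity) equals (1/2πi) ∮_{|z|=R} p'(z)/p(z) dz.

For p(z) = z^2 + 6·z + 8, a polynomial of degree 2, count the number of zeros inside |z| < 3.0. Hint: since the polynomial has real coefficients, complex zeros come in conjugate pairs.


The zeros of p are: -2, -4.
Their magnitudes are: 2, 4.
Zeros with |z| < R = 3.0: -2.
Count = 1.
By the argument principle, (1/2πi) ∮_{|z|=R} p'(z)/p(z) dz equals exactly this count.

Number of zeros inside |z| < 3.0: 1.


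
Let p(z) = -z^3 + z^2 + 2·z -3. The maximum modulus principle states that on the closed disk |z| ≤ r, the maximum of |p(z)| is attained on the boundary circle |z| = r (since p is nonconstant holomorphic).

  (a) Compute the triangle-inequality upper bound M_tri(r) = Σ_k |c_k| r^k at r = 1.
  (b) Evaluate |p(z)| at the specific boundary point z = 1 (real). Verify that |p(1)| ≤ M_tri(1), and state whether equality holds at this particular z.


Coefficients: c_0 = -3, c_1 = 2, c_2 = 1, c_3 = -1. Radius r = 1.
Part (a). Triangle bound: M_tri(r) = Σ_k |c_k| r^k
  = |-3|·1^0 + |2|·1^1 + |1|·1^2 + |-1|·1^3
  = 3 + 2 + 1 + 1 = 7.
This bounds M(r) := max_{|z|=r} |p(z)| from above; equality holds iff all terms c_k z^k can be made to align in phase at a single z on |z|=r.
Part (b). At z = 1 (real, on the circle |z| = r):
  p(1) = (-3)·1^0 + (2)·1^1 + (1)·1^2 + (-1)·1^3 = -1.
  |p(1)| = 1.
Check: |p(1)| = 1 ≤ 7 = M_tri(1). ✓ Equality does not hold at z = 1 (the coefficients have mixed signs, so the terms do not all align in phase there).

M_tri(1) = 7; |p(1)| = 1; equality at z=1: no.


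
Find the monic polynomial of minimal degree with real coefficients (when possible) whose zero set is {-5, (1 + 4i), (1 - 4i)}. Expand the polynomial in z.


The polynomial is p(z) = ∏_{α ∈ S} (z − α), where S = {-5, (1 + 4i), (1 - 4i)}.
Expanding the product yields: p(z) = z^3 + 3·z^2 + 7·z + 85.
Note conjugate pairs combine to real quadratics: (z − (1+4i))(z − (1−4i)) = z² − 2z + 17.
The resulting polynomial has degree 3 and real coefficients as required.

p(z) = z^3 + 3·z^2 + 7·z + 85.


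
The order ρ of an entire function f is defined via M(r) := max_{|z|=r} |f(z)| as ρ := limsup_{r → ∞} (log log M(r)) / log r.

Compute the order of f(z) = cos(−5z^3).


Write cos(w) = (e^{iw} ± e^{−iw})/(2 or 2i), so |cos(w)| ≤ e^{|w|}. With w = −5z^3, |w| ≤ 5r^3 + 0 on |z|=r, giving M(r) ≤ e^{5r^3 + 0} and ρ ≤ 3. For the lower bound, choose z on |z|=r with -5z^3 purely imaginary of modulus 5r^3; then |cos(−5z^3)| grows like e^{5r^3}/2, so ρ ≥ 3. Hence ρ = 3.
Therefore ρ = 3.

Order ρ = 3.


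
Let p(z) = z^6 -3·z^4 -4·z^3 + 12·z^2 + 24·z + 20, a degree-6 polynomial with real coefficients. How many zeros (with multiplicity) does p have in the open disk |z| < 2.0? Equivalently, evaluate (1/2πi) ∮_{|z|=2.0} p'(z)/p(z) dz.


The zeros of p are: (-1 + 1i), (-1 - 1i), (2 + 1i), (2 - 1i), (-1 + 1i), (-1 - 1i).
Their magnitudes are: 1.414, 1.414, 2.236, 2.236, 1.414, 1.414.
Zeros with |z| < R = 2.0: (-1 + 1i), (-1 - 1i), (-1 + 1i), (-1 - 1i).
Count = 4.
By the argument principle, (1/2πi) ∮_{|z|=R} p'(z)/p(z) dz equals exactly this count.

Number of zeros inside |z| < 2.0: 4.


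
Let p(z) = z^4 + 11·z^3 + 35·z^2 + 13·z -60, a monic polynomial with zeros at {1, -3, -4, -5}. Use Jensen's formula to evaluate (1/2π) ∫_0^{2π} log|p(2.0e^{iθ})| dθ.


Zeros: -5, -4, -3, 1; r = 2.0.
Inside |z| < r: 1. Outside (|z| ≥ r): -5, -4, -3.
p(0) = -60, so log|p(0)| = log(60) = 4.0943.
Apply Jensen: I(r) = log|p(0)| + Σ_k log(r/|z_k|), summed over zeros inside |z| < r.
  log(r/|z_k|) for z_k = 1: log(2.0/1) = 0.6931
  Outside zeros (-5, -4, -3) contribute nothing to the Jensen sum.
Sum over inside zeros: 0.6931.
I(r) = log|p(0)| + (inside sum) = 4.0943 + 0.6931 = 4.7875.
Note: since some zeros are outside |z| ≤ r, the simplified n·log(r) form does NOT apply — only the inside zeros contribute.

I(r) ≈ 4.7875.


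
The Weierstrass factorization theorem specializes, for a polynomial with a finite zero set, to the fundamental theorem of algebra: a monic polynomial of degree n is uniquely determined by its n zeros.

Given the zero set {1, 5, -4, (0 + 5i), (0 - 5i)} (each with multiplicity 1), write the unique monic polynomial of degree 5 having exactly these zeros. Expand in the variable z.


The polynomial is p(z) = ∏_{α ∈ S} (z − α), where S = {1, 5, -4, (0 + 5i), (0 - 5i)}.
Expanding the product yields: p(z) = z^5 -2·z^4 + 6·z^3 -30·z^2 -475·z + 500.
Note conjugate pairs combine to real quadratics: (z − (0+5i))(z − (0−5i)) = z² + 25.
The resulting polynomial has degree 5 and real coefficients as required.

p(z) = z^5 -2·z^4 + 6·z^3 -30·z^2 -475·z + 500.


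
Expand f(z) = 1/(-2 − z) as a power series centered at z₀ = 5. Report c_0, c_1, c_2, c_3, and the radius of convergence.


Let w = z − z₀, so z = z₀ + w.
Then -2 − z = -2 − (z₀ + w) = (-2 − z₀) − w = -7 − w.
f(z) = 1/(-7 − w) = (1/(-7)) · 1/(1 − w/(-7)) = Σ_{n≥0} w^n / (-7)^(n+1).
So c_n = 1/(-7)^(n+1):
  c_0 = 1/(-7)^1 = -1/7.
  c_1 = 1/(-7)^2 = 1/49.
  c_2 = 1/(-7)^3 = -1/343.
  c_3 = 1/(-7)^4 = 1/2401.
The series is valid for |w/d| < 1, i.e. |z − z₀| < |d|.
Radius of convergence: R = |-2 − z₀| = |-7| = 7 (distance from z₀ to the singularity z = -2).

c_0 = -1/7, c_1 = 1/49, c_2 = -1/343, c_3 = 1/2401; R = 7.


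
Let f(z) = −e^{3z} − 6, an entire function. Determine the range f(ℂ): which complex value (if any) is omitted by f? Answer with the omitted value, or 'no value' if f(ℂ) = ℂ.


Little Picard bounds the complement of f(ℂ) to at most one point.
e^{3z} is never zero on ℂ, so -1·e^{3z} takes every value in ℂ ∖ {0}. Adding -6 shifts the range to ℂ ∖ {-6}. Thus f omits exactly the value -6.

Omitted value: -6.


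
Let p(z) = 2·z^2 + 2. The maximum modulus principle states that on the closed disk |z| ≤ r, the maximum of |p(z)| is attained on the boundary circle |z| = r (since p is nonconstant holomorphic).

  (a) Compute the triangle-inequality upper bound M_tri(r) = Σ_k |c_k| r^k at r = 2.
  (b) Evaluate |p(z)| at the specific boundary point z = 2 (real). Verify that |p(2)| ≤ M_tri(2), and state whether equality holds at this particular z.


Coefficients: c_0 = 2, c_1 = 0, c_2 = 2. Radius r = 2.
Part (a). Triangle bound: M_tri(r) = Σ_k |c_k| r^k
  = |2|·2^0 + |0|·2^1 + |2|·2^2
  = 2 + 0 + 8 = 10.
This bounds M(r) := max_{|z|=r} |p(z)| from above; equality holds iff all terms c_k z^k can be made to align in phase at a single z on |z|=r.
Part (b). At z = 2 (real, on the circle |z| = r):
  p(2) = (2)·2^0 + (0)·2^1 + (2)·2^2 = 10.
  |p(2)| = 10.
Since all nonzero coefficients share the same sign, |p(2)| = 10 = M_tri(2); the triangle bound is attained at z = 2, so in fact M(r) = 10.

M_tri(2) = 10; |p(2)| = 10; equality at z=2: yes.


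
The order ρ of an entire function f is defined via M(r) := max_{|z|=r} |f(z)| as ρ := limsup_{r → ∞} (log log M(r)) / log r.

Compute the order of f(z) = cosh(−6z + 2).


cosh(w) is a linear combination of e^{iw} and e^{−iw} (or e^w, e^{−w} in the hyperbolic case), so |cosh(w)| ≤ e^{|w|}. With w = −6z + 2, |w| ≤ 6|z| + 2 = 6r + 2 on |z| = r, giving M(r) ≤ e^{6r + 2}, so ρ ≤ 1. On a suitable ray (z = it for sin/cos; z = t for sinh/cosh, t real → ∞), |cosh(−6z + 2)| grows like e^{6|t|}/2, so ρ ≥ 1. Hence ρ = 1.
Therefore ρ = 1.

Order ρ = 1.


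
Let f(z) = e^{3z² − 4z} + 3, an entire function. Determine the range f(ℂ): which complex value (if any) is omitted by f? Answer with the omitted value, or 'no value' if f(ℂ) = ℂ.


Little Picard bounds the complement of f(ℂ) to at most one point.
The exponent g(z) = 3z² − 4z is a nonconstant polynomial, hence surjective onto ℂ. So e^{g(z)} takes every value in {e^w : w ∈ ℂ} = ℂ ∖ {0}. Adding 3 shifts the range to ℂ ∖ {3}. f omits exactly 3.

Omitted value: 3.


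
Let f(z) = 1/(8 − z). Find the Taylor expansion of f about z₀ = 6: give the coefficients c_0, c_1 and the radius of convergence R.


Let w = z − z₀, so z = z₀ + w.
Then 8 − z = 8 − (z₀ + w) = (8 − z₀) − w = 2 − w.
f(z) = 1/(2 − w) = (1/(2)) · 1/(1 − w/(2)) = Σ_{n≥0} w^n / (2)^(n+1).
So c_n = 1/(2)^(n+1):
  c_0 = 1/(2)^1 = 1/2.
  c_1 = 1/(2)^2 = 1/4.
The series is valid for |w/d| < 1, i.e. |z − z₀| < |d|.
Radius of convergence: R = |8 − z₀| = |2| = 2 (distance from z₀ to the singularity z = 8).

c_0 = 1/2, c_1 = 1/4; R = 2.


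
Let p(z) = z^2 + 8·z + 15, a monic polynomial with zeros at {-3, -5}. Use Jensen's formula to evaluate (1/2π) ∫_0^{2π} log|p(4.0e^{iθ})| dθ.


Zeros: -5, -3; r = 4.0.
Inside |z| < r: -3. Outside (|z| ≥ r): -5.
p(0) = 15, so log|p(0)| = log(15) = 2.7081.
Apply Jensen: I(r) = log|p(0)| + Σ_k log(r/|z_k|), summed over zeros inside |z| < r.
  log(r/|z_k|) for z_k = -3: log(4.0/3) = 0.2877
  Outside zeros (-5) contribute nothing to the Jensen sum.
Sum over inside zeros: 0.2877.
I(r) = log|p(0)| + (inside sum) = 2.7081 + 0.2877 = 2.9957.
Note: since some zeros are outside |z| ≤ r, the simplified n·log(r) form does NOT apply — only the inside zeros contribute.

I(r) ≈ 2.9957.


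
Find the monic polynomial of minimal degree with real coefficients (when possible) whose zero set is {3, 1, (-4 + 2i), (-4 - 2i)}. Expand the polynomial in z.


The polynomial is p(z) = ∏_{α ∈ S} (z − α), where S = {3, 1, (-4 + 2i), (-4 - 2i)}.
Expanding the product yields: p(z) = z^4 + 4·z^3 -9·z^2 -56·z + 60.
Note conjugate pairs combine to real quadratics: (z − (-4+2i))(z − (-4−2i)) = z² + 8z + 20.
The resulting polynomial has degree 4 and real coefficients as required.

p(z) = z^4 + 4·z^3 -9·z^2 -56·z + 60.


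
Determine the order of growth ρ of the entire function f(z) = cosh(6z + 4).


cosh(w) is a linear combination of e^{iw} and e^{−iw} (or e^w, e^{−w} in the hyperbolic case), so |cosh(w)| ≤ e^{|w|}. With w = 6z + 4, |w| ≤ 6|z| + 4 = 6r + 4 on |z| = r, giving M(r) ≤ e^{6r + 4}, so ρ ≤ 1. On a suitable ray (z = it for sin/cos; z = t for sinh/cosh, t real → ∞), |cosh(6z + 4)| grows like e^{6|t|}/2, so ρ ≥ 1. Hence ρ = 1.
Therefore ρ = 1.

Order ρ = 1.


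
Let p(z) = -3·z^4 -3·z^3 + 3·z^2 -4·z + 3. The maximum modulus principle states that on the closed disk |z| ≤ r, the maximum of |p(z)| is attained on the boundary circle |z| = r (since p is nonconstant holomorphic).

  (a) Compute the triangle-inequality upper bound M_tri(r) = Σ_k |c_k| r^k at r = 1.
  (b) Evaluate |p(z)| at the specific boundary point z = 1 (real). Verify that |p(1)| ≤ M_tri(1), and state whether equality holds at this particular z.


Coefficients: c_0 = 3, c_1 = -4, c_2 = 3, c_3 = -3, c_4 = -3. Radius r = 1.
Part (a). Triangle bound: M_tri(r) = Σ_k |c_k| r^k
  = |3|·1^0 + |-4|·1^1 + |3|·1^2 + |-3|·1^3 + |-3|·1^4
  = 3 + 4 + 3 + 3 + 3 = 16.
This bounds M(r) := max_{|z|=r} |p(z)| from above; equality holds iff all terms c_k z^k can be made to align in phase at a single z on |z|=r.
Part (b). At z = 1 (real, on the circle |z| = r):
  p(1) = (3)·1^0 + (-4)·1^1 + (3)·1^2 + (-3)·1^3 + (-3)·1^4 = -4.
  |p(1)| = 4.
Check: |p(1)| = 4 ≤ 16 = M_tri(1). ✓ Equality does not hold at z = 1 (the coefficients have mixed signs, so the terms do not all align in phase there).

M_tri(1) = 16; |p(1)| = 4; equality at z=1: no.


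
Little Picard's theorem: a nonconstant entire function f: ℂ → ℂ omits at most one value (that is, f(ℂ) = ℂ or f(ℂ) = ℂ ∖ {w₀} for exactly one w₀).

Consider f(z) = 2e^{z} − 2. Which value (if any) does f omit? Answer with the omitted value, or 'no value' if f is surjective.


Little Picard bounds the complement of f(ℂ) to at most one point.
e^{z} is never zero on ℂ, so 2·e^{z} takes every value in ℂ ∖ {0}. Adding -2 shifts the range to ℂ ∖ {-2}. Thus f omits exactly the value -2.

Omitted value: -2.


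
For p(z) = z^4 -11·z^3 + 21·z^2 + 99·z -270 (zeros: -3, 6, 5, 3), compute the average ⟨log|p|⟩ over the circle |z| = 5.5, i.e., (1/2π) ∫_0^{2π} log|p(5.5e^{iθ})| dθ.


Zeros: -3, 3, 5, 6; r = 5.5.
Inside |z| < r: -3, 3, 5. Outside (|z| ≥ r): 6.
p(0) = -270, so log|p(0)| = log(270) = 5.5984.
Apply Jensen: I(r) = log|p(0)| + Σ_k log(r/|z_k|), summed over zeros inside |z| < r.
  log(r/|z_k|) for z_k = -3: log(5.5/3) = 0.6061
  log(r/|z_k|) for z_k = 5: log(5.5/5) = 0.0953
  log(r/|z_k|) for z_k = 3: log(5.5/3) = 0.6061
  Outside zeros (6) contribute nothing to the Jensen sum.
Sum over inside zeros: 1.3076.
I(r) = log|p(0)| + (inside sum) = 5.5984 + 1.3076 = 6.9060.
Note: since some zeros are outside |z| ≤ r, the simplified n·log(r) form does NOT apply — only the inside zeros contribute.

I(r) ≈ 6.9060.


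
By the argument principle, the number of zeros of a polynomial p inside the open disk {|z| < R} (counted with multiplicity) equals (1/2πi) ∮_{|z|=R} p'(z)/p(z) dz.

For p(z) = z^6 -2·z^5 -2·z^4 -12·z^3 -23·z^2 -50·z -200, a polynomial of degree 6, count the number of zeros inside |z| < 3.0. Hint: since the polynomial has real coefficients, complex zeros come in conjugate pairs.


The zeros of p are: (-1 + 2i), (-1 - 2i), (1 + 2i), (1 - 2i), -2, 4.
Their magnitudes are: 2.236, 2.236, 2.236, 2.236, 2, 4.
Zeros with |z| < R = 3.0: (-1 + 2i), (-1 - 2i), (1 + 2i), (1 - 2i), -2.
Count = 5.
By the argument principle, (1/2πi) ∮_{|z|=R} p'(z)/p(z) dz equals exactly this count.

Number of zeros inside |z| < 3.0: 5.


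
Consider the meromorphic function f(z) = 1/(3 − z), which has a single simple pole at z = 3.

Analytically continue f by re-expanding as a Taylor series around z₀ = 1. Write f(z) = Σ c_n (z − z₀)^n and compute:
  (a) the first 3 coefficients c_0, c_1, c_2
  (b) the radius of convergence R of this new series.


Let w = z − z₀, so z = z₀ + w.
Then 3 − z = 3 − (z₀ + w) = (3 − z₀) − w = 2 − w.
f(z) = 1/(2 − w) = (1/(2)) · 1/(1 − w/(2)) = Σ_{n≥0} w^n / (2)^(n+1).
So c_n = 1/(2)^(n+1):
  c_0 = 1/(2)^1 = 1/2.
  c_1 = 1/(2)^2 = 1/4.
  c_2 = 1/(2)^3 = 1/8.
The series is valid for |w/d| < 1, i.e. |z − z₀| < |d|.
Radius of convergence: R = |3 − z₀| = |2| = 2 (distance from z₀ to the singularity z = 3).

c_0 = 1/2, c_1 = 1/4, c_2 = 1/8; R = 2.


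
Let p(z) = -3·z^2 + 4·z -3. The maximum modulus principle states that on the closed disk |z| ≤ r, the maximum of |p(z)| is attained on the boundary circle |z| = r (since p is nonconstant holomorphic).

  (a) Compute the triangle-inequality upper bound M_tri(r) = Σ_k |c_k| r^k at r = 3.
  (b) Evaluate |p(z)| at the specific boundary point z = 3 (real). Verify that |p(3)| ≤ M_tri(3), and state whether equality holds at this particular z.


Coefficients: c_0 = -3, c_1 = 4, c_2 = -3. Radius r = 3.
Part (a). Triangle bound: M_tri(r) = Σ_k |c_k| r^k
  = |-3|·3^0 + |4|·3^1 + |-3|·3^2
  = 3 + 12 + 27 = 42.
This bounds M(r) := max_{|z|=r} |p(z)| from above; equality holds iff all terms c_k z^k can be made to align in phase at a single z on |z|=r.
Part (b). At z = 3 (real, on the circle |z| = r):
  p(3) = (-3)·3^0 + (4)·3^1 + (-3)·3^2 = -18.
  |p(3)| = 18.
Check: |p(3)| = 18 ≤ 42 = M_tri(3). ✓ Equality does not hold at z = 3 (the coefficients have mixed signs, so the terms do not all align in phase there).

M_tri(3) = 42; |p(3)| = 18; equality at z=3: no.


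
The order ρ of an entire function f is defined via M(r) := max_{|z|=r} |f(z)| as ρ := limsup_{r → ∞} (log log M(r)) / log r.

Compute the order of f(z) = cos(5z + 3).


cos(w) is a linear combination of e^{iw} and e^{−iw} (or e^w, e^{−w} in the hyperbolic case), so |cos(w)| ≤ e^{|w|}. With w = 5z + 3, |w| ≤ 5|z| + 3 = 5r + 3 on |z| = r, giving M(r) ≤ e^{5r + 3}, so ρ ≤ 1. On a suitable ray (z = it for sin/cos; z = t for sinh/cosh, t real → ∞), |cos(5z + 3)| grows like e^{5|t|}/2, so ρ ≥ 1. Hence ρ = 1.
Therefore ρ = 1.

Order ρ = 1.


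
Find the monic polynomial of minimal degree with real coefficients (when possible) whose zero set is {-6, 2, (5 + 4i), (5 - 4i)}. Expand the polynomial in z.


The polynomial is p(z) = ∏_{α ∈ S} (z − α), where S = {-6, 2, (5 + 4i), (5 - 4i)}.
Expanding the product yields: p(z) = z^4 -6·z^3 -11·z^2 + 284·z -492.
Note conjugate pairs combine to real quadratics: (z − (5+4i))(z − (5−4i)) = z² − 10z + 41.
The resulting polynomial has degree 4 and real coefficients as required.

p(z) = z^4 -6·z^3 -11·z^2 + 284·z -492.


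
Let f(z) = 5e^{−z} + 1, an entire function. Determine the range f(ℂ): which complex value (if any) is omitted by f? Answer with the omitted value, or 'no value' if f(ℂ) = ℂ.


Little Picard bounds the complement of f(ℂ) to at most one point.
e^{−z} is never zero on ℂ, so 5·e^{−z} takes every value in ℂ ∖ {0}. Adding 1 shifts the range to ℂ ∖ {1}. Thus f omits exactly the value 1.

Omitted value: 1.


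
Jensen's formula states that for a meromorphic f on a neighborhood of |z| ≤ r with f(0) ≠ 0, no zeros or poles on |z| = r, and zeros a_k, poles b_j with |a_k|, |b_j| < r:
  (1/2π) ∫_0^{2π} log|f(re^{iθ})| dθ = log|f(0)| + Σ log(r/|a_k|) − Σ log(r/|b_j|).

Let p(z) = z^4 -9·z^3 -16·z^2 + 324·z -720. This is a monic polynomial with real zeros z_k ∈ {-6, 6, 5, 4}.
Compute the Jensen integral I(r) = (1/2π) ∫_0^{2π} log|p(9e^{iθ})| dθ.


Zeros: -6, 4, 5, 6; r = 9.
Inside |z| < r: -6, 4, 5, 6. Outside (|z| ≥ r): ∅.
p(0) = -720, so log|p(0)| = log(720) = 6.5793.
Apply Jensen: I(r) = log|p(0)| + Σ_k log(r/|z_k|), summed over zeros inside |z| < r.
  log(r/|z_k|) for z_k = -6: log(9/6) = 0.4055
  log(r/|z_k|) for z_k = 6: log(9/6) = 0.4055
  log(r/|z_k|) for z_k = 5: log(9/5) = 0.5878
  log(r/|z_k|) for z_k = 4: log(9/4) = 0.8109
Sum over inside zeros: 2.2096.
I(r) = log|p(0)| + (inside sum) = 6.5793 + 2.2096 = 8.7889.
Closed form (all zeros inside, monic): I(r) = n·log(r) = 4·log(9) = 8.7889. ✓

I(r) ≈ 8.7889.


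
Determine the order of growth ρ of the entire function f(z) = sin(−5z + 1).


sin(w) is a linear combination of e^{iw} and e^{−iw} (or e^w, e^{−w} in the hyperbolic case), so |sin(w)| ≤ e^{|w|}. With w = −5z + 1, |w| ≤ 5|z| + 1 = 5r + 1 on |z| = r, giving M(r) ≤ e^{5r + 1}, so ρ ≤ 1. On a suitable ray (z = it for sin/cos; z = t for sinh/cosh, t real → ∞), |sin(−5z + 1)| grows like e^{5|t|}/2, so ρ ≥ 1. Hence ρ = 1.
Therefore ρ = 1.

Order ρ = 1.


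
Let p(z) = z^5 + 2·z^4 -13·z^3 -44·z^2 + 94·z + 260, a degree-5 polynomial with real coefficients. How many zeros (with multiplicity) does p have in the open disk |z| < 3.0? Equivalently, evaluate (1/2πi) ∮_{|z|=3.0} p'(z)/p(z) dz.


The zeros of p are: (3 + 1i), (3 - 1i), -2, (-3 + 2i), (-3 - 2i).
Their magnitudes are: 3.162, 3.162, 2, 3.606, 3.606.
Zeros with |z| < R = 3.0: -2.
Count = 1.
By the argument principle, (1/2πi) ∮_{|z|=R} p'(z)/p(z) dz equals exactly this count.

Number of zeros inside |z| < 3.0: 1.


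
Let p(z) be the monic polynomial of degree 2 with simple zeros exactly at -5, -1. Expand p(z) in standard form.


The polynomial is p(z) = ∏_{α ∈ S} (z − α), where S = {-5, -1}.
Expanding the product yields: p(z) = z^2 + 6·z + 5.
The resulting polynomial has degree 2 and real coefficients as required.

p(z) = z^2 + 6·z + 5.


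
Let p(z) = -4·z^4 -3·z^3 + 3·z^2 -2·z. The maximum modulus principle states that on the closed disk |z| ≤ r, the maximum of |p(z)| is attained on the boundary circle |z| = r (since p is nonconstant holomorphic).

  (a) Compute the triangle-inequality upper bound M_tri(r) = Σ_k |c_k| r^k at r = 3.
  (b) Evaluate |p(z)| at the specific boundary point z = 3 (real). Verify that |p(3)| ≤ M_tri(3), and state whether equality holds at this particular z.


Coefficients: c_0 = 0, c_1 = -2, c_2 = 3, c_3 = -3, c_4 = -4. Radius r = 3.
Part (a). Triangle bound: M_tri(r) = Σ_k |c_k| r^k
  = |0|·3^0 + |-2|·3^1 + |3|·3^2 + |-3|·3^3 + |-4|·3^4
  = 0 + 6 + 27 + 81 + 324 = 438.
This bounds M(r) := max_{|z|=r} |p(z)| from above; equality holds iff all terms c_k z^k can be made to align in phase at a single z on |z|=r.
Part (b). At z = 3 (real, on the circle |z| = r):
  p(3) = (0)·3^0 + (-2)·3^1 + (3)·3^2 + (-3)·3^3 + (-4)·3^4 = -384.
  |p(3)| = 384.
Check: |p(3)| = 384 ≤ 438 = M_tri(3). ✓ Equality does not hold at z = 3 (the coefficients have mixed signs, so the terms do not all align in phase there).

M_tri(3) = 438; |p(3)| = 384; equality at z=3: no.


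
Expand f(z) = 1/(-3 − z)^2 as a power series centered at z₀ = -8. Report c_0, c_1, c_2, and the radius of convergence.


Let w = z − z₀, so z = z₀ + w.
Then -3 − z = -3 − (z₀ + w) = (-3 − z₀) − w = 5 − w.
f(z) = 1/(5 − w)^2 = (1/(5)^2) · (1 − w/(5))^{−2}.
By the binomial series (1−u)^{−2} = Σ_{n≥0} C(n+1, 1) u^n for |u|<1, with u = w/(5):
  c_n = C(n+1, 1) / (5)^(n+2).
  c_0 = 1/(5)^2 = 1/25.
  c_1 = 2/(5)^3 = 2/125.
  c_2 = 3/(5)^4 = 3/625.
The series is valid for |w/d| < 1, i.e. |z − z₀| < |d|.
Radius of convergence: R = |-3 − z₀| = |5| = 5 (distance from z₀ to the singularity z = -3).

c_0 = 1/25, c_1 = 2/125, c_2 = 3/625; R = 5.


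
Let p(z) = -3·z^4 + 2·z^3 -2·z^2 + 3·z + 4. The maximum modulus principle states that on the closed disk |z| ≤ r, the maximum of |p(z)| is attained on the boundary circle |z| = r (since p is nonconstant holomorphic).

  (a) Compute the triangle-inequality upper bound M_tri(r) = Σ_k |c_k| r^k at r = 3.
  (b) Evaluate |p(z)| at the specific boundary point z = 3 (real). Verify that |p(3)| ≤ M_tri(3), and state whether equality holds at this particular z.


Coefficients: c_0 = 4, c_1 = 3, c_2 = -2, c_3 = 2, c_4 = -3. Radius r = 3.
Part (a). Triangle bound: M_tri(r) = Σ_k |c_k| r^k
  = |4|·3^0 + |3|·3^1 + |-2|·3^2 + |2|·3^3 + |-3|·3^4
  = 4 + 9 + 18 + 54 + 243 = 328.
This bounds M(r) := max_{|z|=r} |p(z)| from above; equality holds iff all terms c_k z^k can be made to align in phase at a single z on |z|=r.
Part (b). At z = 3 (real, on the circle |z| = r):
  p(3) = (4)·3^0 + (3)·3^1 + (-2)·3^2 + (2)·3^3 + (-3)·3^4 = -194.
  |p(3)| = 194.
Check: |p(3)| = 194 ≤ 328 = M_tri(3). ✓ Equality does not hold at z = 3 (the coefficients have mixed signs, so the terms do not all align in phase there).

M_tri(3) = 328; |p(3)| = 194; equality at z=3: no.


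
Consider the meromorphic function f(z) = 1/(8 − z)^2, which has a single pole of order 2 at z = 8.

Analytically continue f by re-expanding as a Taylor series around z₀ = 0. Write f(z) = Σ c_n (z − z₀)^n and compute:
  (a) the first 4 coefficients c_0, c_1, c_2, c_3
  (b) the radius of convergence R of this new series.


Let w = z − z₀, so z = z₀ + w.
Then 8 − z = 8 − (z₀ + w) = (8 − z₀) − w = 8 − w.
f(z) = 1/(8 − w)^2 = (1/(8)^2) · (1 − w/(8))^{−2}.
By the binomial series (1−u)^{−2} = Σ_{n≥0} C(n+1, 1) u^n for |u|<1, with u = w/(8):
  c_n = C(n+1, 1) / (8)^(n+2).
  c_0 = 1/(8)^2 = 1/64.
  c_1 = 2/(8)^3 = 1/256.
  c_2 = 3/(8)^4 = 3/4096.
  c_3 = 4/(8)^5 = 1/8192.
The series is valid for |w/d| < 1, i.e. |z − z₀| < |d|.
Radius of convergence: R = |8 − z₀| = |8| = 8 (distance from z₀ to the singularity z = 8).

c_0 = 1/64, c_1 = 1/256, c_2 = 3/4096, c_3 = 1/8192; R = 8.


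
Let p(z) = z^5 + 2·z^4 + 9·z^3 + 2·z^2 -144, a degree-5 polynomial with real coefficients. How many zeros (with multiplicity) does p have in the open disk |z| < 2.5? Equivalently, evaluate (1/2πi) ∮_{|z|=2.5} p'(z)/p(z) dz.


The zeros of p are: (0 + 3i), (0 - 3i), 2, (-2 + 2i), (-2 - 2i).
Their magnitudes are: 3, 3, 2, 2.828, 2.828.
Zeros with |z| < R = 2.5: 2.
Count = 1.
By the argument principle, (1/2πi) ∮_{|z|=R} p'(z)/p(z) dz equals exactly this count.

Number of zeros inside |z| < 2.5: 1.


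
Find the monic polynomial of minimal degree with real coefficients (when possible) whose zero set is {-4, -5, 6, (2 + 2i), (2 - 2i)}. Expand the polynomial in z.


The polynomial is p(z) = ∏_{α ∈ S} (z − α), where S = {-4, -5, 6, (2 + 2i), (2 - 2i)}.
Expanding the product yields: p(z) = z^5 -z^4 -38·z^3 + 40·z^2 + 208·z -960.
Note conjugate pairs combine to real quadratics: (z − (2+2i))(z − (2−2i)) = z² − 4z + 8.
The resulting polynomial has degree 5 and real coefficients as required.

p(z) = z^5 -z^4 -38·z^3 + 40·z^2 + 208·z -960.


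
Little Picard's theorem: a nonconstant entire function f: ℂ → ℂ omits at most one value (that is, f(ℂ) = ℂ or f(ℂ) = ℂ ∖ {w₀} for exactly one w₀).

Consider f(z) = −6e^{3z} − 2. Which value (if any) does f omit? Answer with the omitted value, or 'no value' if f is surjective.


Little Picard bounds the complement of f(ℂ) to at most one point.
e^{3z} is never zero on ℂ, so -6·e^{3z} takes every value in ℂ ∖ {0}. Adding -2 shifts the range to ℂ ∖ {-2}. Thus f omits exactly the value -2.

Omitted value: -2.


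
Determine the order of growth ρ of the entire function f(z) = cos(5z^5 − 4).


Write cos(w) = (e^{iw} ± e^{−iw})/(2 or 2i), so |cos(w)| ≤ e^{|w|}. With w = 5z^5 − 4, |w| ≤ 5r^5 + 4 on |z|=r, giving M(r) ≤ e^{5r^5 + 4} and ρ ≤ 5. For the lower bound, choose z on |z|=r with 5z^5 purely imaginary of modulus 5r^5; then |cos(5z^5 − 4)| grows like e^{5r^5}/2, so ρ ≥ 5. Hence ρ = 5.
Therefore ρ = 5.

Order ρ = 5.


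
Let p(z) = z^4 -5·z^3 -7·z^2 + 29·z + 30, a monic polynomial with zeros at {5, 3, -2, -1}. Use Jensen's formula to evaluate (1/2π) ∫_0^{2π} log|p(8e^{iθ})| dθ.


Zeros: -2, -1, 3, 5; r = 8.
Inside |z| < r: -2, -1, 3, 5. Outside (|z| ≥ r): ∅.
p(0) = 30, so log|p(0)| = log(30) = 3.4012.
Apply Jensen: I(r) = log|p(0)| + Σ_k log(r/|z_k|), summed over zeros inside |z| < r.
  log(r/|z_k|) for z_k = 5: log(8/5) = 0.4700
  log(r/|z_k|) for z_k = 3: log(8/3) = 0.9808
  log(r/|z_k|) for z_k = -2: log(8/2) = 1.3863
  log(r/|z_k|) for z_k = -1: log(8/1) = 2.0794
Sum over inside zeros: 4.9166.
I(r) = log|p(0)| + (inside sum) = 3.4012 + 4.9166 = 8.3178.
Closed form (all zeros inside, monic): I(r) = n·log(r) = 4·log(8) = 8.3178. ✓

I(r) ≈ 8.3178.


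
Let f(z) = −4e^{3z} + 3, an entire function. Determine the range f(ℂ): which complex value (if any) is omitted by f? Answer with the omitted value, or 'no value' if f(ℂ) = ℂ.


Little Picard bounds the complement of f(ℂ) to at most one point.
e^{3z} is never zero on ℂ, so -4·e^{3z} takes every value in ℂ ∖ {0}. Adding 3 shifts the range to ℂ ∖ {3}. Thus f omits exactly the value 3.

Omitted value: 3.


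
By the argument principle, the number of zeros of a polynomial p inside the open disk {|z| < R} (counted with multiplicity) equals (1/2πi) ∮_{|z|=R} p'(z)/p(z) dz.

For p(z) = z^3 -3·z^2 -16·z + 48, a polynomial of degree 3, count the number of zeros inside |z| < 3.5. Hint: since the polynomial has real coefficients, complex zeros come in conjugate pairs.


The zeros of p are: 3, 4, -4.
Their magnitudes are: 3, 4, 4.
Zeros with |z| < R = 3.5: 3.
Count = 1.
By the argument principle, (1/2πi) ∮_{|z|=R} p'(z)/p(z) dz equals exactly this count.

Number of zeros inside |z| < 3.5: 1.
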